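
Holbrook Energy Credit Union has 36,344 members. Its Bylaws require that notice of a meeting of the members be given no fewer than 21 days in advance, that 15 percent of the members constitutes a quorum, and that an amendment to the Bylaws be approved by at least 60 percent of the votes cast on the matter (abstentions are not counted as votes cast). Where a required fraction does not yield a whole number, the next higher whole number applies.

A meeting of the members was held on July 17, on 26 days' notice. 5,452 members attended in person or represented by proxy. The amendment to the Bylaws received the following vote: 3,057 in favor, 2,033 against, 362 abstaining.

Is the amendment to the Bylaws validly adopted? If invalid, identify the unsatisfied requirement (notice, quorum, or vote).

Notice: 26 days given; 21 required. Satisfied.
Quorum: 15% of 36,344 = 5,451.60, rounded up to 5,452; 5,452 present. Satisfied.
Vote: requires three-fifths of the votes cast (5,452 − 362 abstaining = 5,090); 3/5 of 5090 = 3054, so 3,054 needed; 3,057 in favor. Satisfied.

Valid — all requirements satisfied.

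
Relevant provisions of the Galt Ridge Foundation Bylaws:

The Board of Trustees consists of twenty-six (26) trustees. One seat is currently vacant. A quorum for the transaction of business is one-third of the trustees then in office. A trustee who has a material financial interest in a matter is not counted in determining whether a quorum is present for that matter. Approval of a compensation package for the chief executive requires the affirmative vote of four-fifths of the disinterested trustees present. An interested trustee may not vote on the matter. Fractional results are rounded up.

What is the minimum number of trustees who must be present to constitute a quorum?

9

1/3 of 25 = 8.33, rounded up to 9.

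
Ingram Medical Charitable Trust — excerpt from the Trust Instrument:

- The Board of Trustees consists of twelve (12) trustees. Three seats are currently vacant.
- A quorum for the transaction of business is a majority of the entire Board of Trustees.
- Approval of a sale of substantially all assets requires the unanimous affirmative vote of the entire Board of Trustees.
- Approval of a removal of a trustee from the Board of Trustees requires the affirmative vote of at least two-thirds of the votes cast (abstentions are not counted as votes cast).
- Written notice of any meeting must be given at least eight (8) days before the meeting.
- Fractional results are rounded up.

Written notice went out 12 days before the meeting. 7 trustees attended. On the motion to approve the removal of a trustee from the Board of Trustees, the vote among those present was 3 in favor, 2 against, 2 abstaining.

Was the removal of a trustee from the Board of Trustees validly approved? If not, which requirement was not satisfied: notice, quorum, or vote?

Notice: 12 days given; 8 required (12 ≥ 8). Satisfied.
Quorum: 7 present; quorum is 7. Satisfied.
Vote: the removal of a trustee from the Board of Trustees requires two-thirds of the votes cast (7 present − 2 abstaining = 5). 2/3 of 5 = 3.33, rounded up to 4, so 4 affirmative votes are needed; 3 voted in favor. Not satisfied.

Invalid — vote requirement not satisfied.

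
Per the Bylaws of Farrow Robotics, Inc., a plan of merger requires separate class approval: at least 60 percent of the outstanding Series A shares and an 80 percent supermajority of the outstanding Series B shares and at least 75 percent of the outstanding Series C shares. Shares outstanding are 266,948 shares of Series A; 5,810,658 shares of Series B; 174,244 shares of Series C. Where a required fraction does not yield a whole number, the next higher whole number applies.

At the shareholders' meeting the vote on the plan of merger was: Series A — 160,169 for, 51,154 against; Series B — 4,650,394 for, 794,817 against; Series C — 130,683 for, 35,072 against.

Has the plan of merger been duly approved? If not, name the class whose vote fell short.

Series A: 3/5 of 266948 = 160168.80, rounded up to 160169; 160,169 required, 160,169 in favor — approved.
Series B: 4/5 of 5810658 = 4648526.40, rounded up to 4648527; 4,648,527 required, 4,650,394 in favor — approved.
Series C: 3/4 of 174244 = 130683; 130,683 required, 130,683 in favor — approved.

Approved — every class gave the required vote.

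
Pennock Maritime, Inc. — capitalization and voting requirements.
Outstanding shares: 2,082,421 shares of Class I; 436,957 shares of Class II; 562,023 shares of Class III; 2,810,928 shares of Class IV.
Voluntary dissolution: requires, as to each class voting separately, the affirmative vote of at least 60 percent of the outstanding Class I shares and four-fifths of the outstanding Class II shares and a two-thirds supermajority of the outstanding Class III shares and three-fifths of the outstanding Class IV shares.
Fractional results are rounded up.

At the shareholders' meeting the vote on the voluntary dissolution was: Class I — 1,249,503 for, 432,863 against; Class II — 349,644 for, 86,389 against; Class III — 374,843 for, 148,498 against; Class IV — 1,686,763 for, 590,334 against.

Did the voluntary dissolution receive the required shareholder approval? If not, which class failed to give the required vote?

Class I: 3/5 of 2082421 = 1249452.60, rounded up to 1249453; 1,249,453 required, 1,249,503 in favor — approved.
Class II: 4/5 of 436957 = 349565.60, rounded up to 349566; 349,566 required, 349,644 in favor — approved.
Class III: 2/3 of 562023 = 374682; 374,682 required, 374,843 in favor — approved.
Class IV: 3/5 of 2810928 = 1686556.80, rounded up to 1686557; 1,686,557 required, 1,686,763 in favor — approved.

Approved — every class gave the required vote.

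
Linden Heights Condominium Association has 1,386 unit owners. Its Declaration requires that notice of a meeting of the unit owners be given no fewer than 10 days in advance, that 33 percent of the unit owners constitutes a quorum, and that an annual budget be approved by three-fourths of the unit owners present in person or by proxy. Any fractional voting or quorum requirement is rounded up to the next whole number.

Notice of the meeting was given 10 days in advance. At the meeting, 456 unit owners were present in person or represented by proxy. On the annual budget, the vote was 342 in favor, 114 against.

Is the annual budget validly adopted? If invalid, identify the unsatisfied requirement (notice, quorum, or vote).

Invalid — quorum requirement not satisfied.

Notice: 10 days given; 10 required. Satisfied.
Quorum: 33% of 1,386 = 457.38, rounded up to 458; 456 present. Not satisfied.
Vote: requires three-fourths of those present (456); 3/4 of 456 = 342, so 342 needed; 342 in favor. Satisfied.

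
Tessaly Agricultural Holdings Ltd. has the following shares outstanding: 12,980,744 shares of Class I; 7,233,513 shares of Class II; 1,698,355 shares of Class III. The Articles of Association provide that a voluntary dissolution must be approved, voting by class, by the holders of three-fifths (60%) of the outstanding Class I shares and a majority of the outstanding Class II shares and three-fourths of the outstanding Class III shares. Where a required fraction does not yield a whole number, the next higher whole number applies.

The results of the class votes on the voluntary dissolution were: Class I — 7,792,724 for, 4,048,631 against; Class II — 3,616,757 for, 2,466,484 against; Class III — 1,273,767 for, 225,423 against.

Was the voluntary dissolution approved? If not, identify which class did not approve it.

Class I: 3/5 of 12980744 = 7788446.40, rounded up to 7788447; 7,788,447 required, 7,792,724 in favor — approved.
Class II: a majority of 7233513 is 3616757; 3,616,757 required, 3,616,757 in favor — approved.
Class III: 3/4 of 1698355 = 1273766.25, rounded up to 1273767; 1,273,767 required, 1,273,767 in favor — approved.

Approved — every class gave the required vote.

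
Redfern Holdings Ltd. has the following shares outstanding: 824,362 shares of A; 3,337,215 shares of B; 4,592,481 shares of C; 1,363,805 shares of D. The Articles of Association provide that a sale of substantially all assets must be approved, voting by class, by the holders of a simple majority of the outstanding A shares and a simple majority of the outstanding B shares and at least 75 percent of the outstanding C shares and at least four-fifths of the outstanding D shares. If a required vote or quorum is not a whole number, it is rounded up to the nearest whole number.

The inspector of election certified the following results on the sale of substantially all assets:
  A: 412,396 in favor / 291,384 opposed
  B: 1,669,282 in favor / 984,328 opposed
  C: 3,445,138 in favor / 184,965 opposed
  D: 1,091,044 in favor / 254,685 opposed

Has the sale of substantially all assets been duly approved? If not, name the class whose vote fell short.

Approved — every class gave the required vote.

A: a majority of 824362 is 412182; 412,182 required, 412,396 in favor — approved.
B: a majority of 3337215 is 1668608; 1,668,608 required, 1,669,282 in favor — approved.
C: 3/4 of 4592481 = 3444360.75, rounded up to 3444361; 3,444,361 required, 3,445,138 in favor — approved.
D: 4/5 of 1363805 = 1091044; 1,091,044 required, 1,091,044 in favor — approved.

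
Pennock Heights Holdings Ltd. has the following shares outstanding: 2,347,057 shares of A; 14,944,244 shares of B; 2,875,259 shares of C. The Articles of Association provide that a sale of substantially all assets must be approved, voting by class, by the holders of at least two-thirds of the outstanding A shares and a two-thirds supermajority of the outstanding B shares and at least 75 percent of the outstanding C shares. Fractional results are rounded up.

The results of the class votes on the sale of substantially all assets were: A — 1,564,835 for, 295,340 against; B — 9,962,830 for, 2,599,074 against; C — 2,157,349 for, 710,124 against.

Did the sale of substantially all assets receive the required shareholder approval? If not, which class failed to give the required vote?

A: 2/3 of 2347057 = 1564704.67, rounded up to 1564705; 1,564,705 required, 1,564,835 in favor — approved.
B: 2/3 of 14944244 = 9962829.33, rounded up to 9962830; 9,962,830 required, 9,962,830 in favor — approved.
C: 3/4 of 2875259 = 2156444.25, rounded up to 2156445; 2,156,445 required, 2,157,349 in favor — approved.

Approved — every class gave the required vote.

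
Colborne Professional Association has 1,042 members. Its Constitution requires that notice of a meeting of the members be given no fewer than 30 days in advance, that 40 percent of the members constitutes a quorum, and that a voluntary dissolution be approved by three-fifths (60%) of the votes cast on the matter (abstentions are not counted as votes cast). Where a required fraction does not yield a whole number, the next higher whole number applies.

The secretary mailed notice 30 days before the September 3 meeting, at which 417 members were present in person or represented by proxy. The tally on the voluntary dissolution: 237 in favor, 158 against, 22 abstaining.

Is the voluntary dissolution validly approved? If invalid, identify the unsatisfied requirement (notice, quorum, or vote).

Notice: 30 days given; 30 required. Satisfied.
Quorum: 40% of 1,042 = 416.80, rounded up to 417; 417 present. Satisfied.
Vote: requires three-fifths of the votes cast (417 − 22 abstaining = 395); 3/5 of 395 = 237, so 237 needed; 237 in favor. Satisfied.

Valid — all requirements satisfied.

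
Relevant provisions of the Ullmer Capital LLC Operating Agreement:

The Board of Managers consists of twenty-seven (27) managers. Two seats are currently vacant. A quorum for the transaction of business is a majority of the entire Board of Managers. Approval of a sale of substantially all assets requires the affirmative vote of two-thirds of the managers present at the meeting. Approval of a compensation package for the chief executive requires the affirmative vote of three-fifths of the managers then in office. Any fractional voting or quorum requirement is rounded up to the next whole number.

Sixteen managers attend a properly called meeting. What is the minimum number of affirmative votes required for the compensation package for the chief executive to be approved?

The compensation package for the chief executive requires three-fifths of the managers then in office (25).
3/5 of 25 = 15.

15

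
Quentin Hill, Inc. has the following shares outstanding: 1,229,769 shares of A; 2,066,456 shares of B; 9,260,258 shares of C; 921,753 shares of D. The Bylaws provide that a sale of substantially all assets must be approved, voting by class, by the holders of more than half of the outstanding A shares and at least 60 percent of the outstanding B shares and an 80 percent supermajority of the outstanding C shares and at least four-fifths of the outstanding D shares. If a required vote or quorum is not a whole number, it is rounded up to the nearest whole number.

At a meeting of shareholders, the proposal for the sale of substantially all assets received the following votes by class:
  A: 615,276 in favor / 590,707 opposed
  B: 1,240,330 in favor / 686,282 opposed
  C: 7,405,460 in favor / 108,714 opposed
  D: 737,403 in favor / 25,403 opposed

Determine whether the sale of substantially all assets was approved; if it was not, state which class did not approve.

Not approved — the C shares did not give the required vote.

A: a majority of 1229769 is 614885; 614,885 required, 615,276 in favor — approved.
B: 3/5 of 2066456 = 1239873.60, rounded up to 1239874; 1,239,874 required, 1,240,330 in favor — approved.
C: 4/5 of 9260258 = 7408206.40, rounded up to 7408207; 7,408,207 required, 7,405,460 in favor — not approved.
D: 4/5 of 921753 = 737402.40, rounded up to 737403; 737,403 required, 737,403 in favor — approved.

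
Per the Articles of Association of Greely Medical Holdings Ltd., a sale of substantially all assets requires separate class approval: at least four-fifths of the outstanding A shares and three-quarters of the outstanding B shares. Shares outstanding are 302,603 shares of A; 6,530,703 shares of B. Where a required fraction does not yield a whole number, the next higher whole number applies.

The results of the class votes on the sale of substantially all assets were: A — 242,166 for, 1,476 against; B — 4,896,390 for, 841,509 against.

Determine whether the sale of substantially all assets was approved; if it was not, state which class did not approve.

Not approved — the B shares did not give the required vote.

A: 4/5 of 302603 = 242082.40, rounded up to 242083; 242,083 required, 242,166 in favor — approved.
B: 3/4 of 6530703 = 4898027.25, rounded up to 4898028; 4,898,028 required, 4,896,390 in favor — not approved.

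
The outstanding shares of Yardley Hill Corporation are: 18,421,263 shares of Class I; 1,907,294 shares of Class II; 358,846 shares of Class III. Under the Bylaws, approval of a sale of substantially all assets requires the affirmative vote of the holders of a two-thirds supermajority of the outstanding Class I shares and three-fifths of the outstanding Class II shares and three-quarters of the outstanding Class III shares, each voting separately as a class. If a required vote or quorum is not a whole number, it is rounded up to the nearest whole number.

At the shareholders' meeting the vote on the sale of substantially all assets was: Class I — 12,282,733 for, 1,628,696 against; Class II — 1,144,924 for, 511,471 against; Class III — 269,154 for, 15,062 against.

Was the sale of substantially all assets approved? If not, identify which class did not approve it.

Approved — every class gave the required vote.

Class I: 2/3 of 18421263 = 12280842; 12,280,842 required, 12,282,733 in favor — approved.
Class II: 3/5 of 1907294 = 1144376.40, rounded up to 1144377; 1,144,377 required, 1,144,924 in favor — approved.
Class III: 3/4 of 358846 = 269134.50, rounded up to 269135; 269,135 required, 269,154 in favor — approved.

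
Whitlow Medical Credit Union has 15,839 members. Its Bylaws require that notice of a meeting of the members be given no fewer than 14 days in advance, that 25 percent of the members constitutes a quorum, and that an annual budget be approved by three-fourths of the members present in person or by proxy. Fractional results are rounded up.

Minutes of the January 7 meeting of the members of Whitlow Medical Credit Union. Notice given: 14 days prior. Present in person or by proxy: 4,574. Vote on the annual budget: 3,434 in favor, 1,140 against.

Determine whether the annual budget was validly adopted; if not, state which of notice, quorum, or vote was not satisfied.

Valid — all requirements satisfied.

Notice: 14 days given; 14 required. Satisfied.
Quorum: 25% of 15,839 = 3,959.75, rounded up to 3,960; 4,574 present. Satisfied.
Vote: requires three-fourths of those present (4,574); 3/4 of 4574 = 3430.50, rounded up to 3431, so 3,431 needed; 3,434 in favor. Satisfied.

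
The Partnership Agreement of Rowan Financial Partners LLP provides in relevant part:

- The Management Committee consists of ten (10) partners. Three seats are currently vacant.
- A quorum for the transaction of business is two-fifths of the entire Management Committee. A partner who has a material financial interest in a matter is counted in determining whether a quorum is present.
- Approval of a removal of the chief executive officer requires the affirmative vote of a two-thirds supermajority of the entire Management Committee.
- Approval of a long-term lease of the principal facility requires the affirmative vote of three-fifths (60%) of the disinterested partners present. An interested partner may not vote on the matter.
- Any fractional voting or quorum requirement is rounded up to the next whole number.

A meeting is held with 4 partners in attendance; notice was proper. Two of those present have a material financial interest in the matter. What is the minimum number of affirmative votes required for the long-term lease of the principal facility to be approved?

2

The long-term lease of the principal facility requires three-fifths of the disinterested partners present (4 − 2 = 2).
3/5 of 2 = 1.20, rounded up to 2.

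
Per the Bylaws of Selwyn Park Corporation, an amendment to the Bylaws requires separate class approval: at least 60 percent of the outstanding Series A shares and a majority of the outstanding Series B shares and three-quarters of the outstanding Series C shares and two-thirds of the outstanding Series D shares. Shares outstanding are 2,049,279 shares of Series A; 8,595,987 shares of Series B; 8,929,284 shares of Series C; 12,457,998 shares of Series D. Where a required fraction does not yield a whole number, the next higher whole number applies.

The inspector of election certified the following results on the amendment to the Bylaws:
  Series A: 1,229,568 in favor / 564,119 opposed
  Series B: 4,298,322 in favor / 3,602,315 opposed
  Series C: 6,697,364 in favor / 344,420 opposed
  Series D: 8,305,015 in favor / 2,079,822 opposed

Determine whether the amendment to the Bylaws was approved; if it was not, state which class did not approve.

Series A: 3/5 of 2049279 = 1229567.40, rounded up to 1229568; 1,229,568 required, 1,229,568 in favor — approved.
Series B: a majority of 8595987 is 4297994; 4,297,994 required, 4,298,322 in favor — approved.
Series C: 3/4 of 8929284 = 6696963; 6,696,963 required, 6,697,364 in favor — approved.
Series D: 2/3 of 12457998 = 8305332; 8,305,332 required, 8,305,015 in favor — not approved.

Not approved — the Series D shares did not give the required vote.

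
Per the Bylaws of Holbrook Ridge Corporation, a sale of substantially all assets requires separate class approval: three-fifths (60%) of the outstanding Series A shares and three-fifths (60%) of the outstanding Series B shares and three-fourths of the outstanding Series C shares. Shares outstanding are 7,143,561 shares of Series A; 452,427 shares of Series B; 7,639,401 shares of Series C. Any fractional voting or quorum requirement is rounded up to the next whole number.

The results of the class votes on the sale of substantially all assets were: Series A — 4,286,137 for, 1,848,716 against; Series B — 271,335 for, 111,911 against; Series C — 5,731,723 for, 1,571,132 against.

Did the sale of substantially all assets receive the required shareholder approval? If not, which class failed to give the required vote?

Not approved — the Series B shares did not give the required vote.

Series A: 3/5 of 7143561 = 4286136.60, rounded up to 4286137; 4,286,137 required, 4,286,137 in favor — approved.
Series B: 3/5 of 452427 = 271456.20, rounded up to 271457; 271,457 required, 271,335 in favor — not approved.
Series C: 3/4 of 7639401 = 5729550.75, rounded up to 5729551; 5,729,551 required, 5,731,723 in favor — approved.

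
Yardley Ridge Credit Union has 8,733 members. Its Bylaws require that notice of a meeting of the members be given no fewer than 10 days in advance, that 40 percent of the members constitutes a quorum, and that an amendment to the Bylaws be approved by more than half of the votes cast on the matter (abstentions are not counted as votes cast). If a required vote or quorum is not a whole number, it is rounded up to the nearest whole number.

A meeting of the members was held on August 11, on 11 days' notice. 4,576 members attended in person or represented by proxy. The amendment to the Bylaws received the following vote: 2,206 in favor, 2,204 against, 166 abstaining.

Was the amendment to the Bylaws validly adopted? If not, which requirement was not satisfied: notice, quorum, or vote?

Valid — all requirements satisfied.

Notice: 11 days given; 10 required. Satisfied.
Quorum: 40% of 8,733 = 3,493.20, rounded up to 3,494; 4,576 present. Satisfied.
Vote: requires a majority of the votes cast (4,576 − 166 abstaining = 4,410); a majority of 4410 is 2206, so 2,206 needed; 2,206 in favor. Satisfied.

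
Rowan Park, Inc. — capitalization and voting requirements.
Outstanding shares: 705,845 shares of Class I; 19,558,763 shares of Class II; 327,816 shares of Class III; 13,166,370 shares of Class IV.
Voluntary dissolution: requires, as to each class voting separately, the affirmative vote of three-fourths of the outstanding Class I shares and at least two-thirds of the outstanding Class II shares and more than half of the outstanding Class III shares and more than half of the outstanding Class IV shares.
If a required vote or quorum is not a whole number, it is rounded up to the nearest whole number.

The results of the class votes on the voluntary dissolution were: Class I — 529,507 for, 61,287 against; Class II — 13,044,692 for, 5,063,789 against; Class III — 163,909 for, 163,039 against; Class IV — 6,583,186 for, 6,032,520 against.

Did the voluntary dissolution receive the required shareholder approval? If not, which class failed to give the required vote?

Approved — every class gave the required vote.

Class I: 3/4 of 705845 = 529383.75, rounded up to 529384; 529,384 required, 529,507 in favor — approved.
Class II: 2/3 of 19558763 = 13039175.33, rounded up to 13039176; 13,039,176 required, 13,044,692 in favor — approved.
Class III: a majority of 327816 is 163909; 163,909 required, 163,909 in favor — approved.
Class IV: a majority of 13166370 is 6583186; 6,583,186 required, 6,583,186 in favor — approved.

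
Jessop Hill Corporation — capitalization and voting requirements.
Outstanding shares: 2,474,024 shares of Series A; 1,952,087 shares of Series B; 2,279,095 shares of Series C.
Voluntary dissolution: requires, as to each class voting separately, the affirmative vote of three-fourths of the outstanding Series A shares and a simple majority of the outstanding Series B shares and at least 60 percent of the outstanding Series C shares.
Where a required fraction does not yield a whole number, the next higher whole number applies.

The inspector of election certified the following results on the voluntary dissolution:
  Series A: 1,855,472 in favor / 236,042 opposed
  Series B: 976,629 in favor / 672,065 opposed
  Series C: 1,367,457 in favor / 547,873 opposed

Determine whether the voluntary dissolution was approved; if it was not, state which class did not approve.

Not approved — the Series A shares did not give the required vote.

Series A: 3/4 of 2474024 = 1855518; 1,855,518 required, 1,855,472 in favor — not approved.
Series B: a majority of 1952087 is 976044; 976,044 required, 976,629 in favor — approved.
Series C: 3/5 of 2279095 = 1367457; 1,367,457 required, 1,367,457 in favor — approved.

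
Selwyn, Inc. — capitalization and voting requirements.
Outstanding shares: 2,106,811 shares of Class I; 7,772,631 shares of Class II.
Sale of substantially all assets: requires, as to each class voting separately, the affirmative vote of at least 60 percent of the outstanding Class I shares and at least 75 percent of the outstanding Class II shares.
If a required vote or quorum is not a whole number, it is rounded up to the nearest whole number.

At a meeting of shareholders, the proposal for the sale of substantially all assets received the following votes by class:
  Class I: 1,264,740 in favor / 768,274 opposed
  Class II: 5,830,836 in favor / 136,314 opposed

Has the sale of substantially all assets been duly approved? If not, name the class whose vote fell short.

Class I: 3/5 of 2106811 = 1264086.60, rounded up to 1264087; 1,264,087 required, 1,264,740 in favor — approved.
Class II: 3/4 of 7772631 = 5829473.25, rounded up to 5829474; 5,829,474 required, 5,830,836 in favor — approved.

Approved — every class gave the required vote.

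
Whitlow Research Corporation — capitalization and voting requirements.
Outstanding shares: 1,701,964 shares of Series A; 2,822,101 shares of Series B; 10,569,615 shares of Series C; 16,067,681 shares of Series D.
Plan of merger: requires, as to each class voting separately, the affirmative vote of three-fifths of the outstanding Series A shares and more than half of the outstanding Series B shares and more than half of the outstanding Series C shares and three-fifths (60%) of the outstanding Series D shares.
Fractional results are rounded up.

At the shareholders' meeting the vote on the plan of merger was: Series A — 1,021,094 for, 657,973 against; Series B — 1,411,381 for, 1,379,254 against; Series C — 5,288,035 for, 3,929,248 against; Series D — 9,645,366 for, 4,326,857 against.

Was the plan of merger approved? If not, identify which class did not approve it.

Not approved — the Series A shares did not give the required vote.

Series A: 3/5 of 1701964 = 1021178.40, rounded up to 1021179; 1,021,179 required, 1,021,094 in favor — not approved.
Series B: a majority of 2822101 is 1411051; 1,411,051 required, 1,411,381 in favor — approved.
Series C: a majority of 10569615 is 5284808; 5,284,808 required, 5,288,035 in favor — approved.
Series D: 3/5 of 16067681 = 9640608.60, rounded up to 9640609; 9,640,609 required, 9,645,366 in favor — approved.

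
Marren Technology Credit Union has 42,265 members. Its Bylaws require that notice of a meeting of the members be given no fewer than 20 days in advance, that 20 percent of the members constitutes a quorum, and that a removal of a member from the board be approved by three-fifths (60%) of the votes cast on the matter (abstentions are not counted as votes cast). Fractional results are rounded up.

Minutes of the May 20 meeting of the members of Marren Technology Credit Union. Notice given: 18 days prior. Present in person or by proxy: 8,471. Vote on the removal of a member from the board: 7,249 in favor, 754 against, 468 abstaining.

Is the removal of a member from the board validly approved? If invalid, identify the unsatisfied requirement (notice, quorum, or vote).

Notice: 18 days given; 20 required. Not satisfied.
Quorum: 20% of 42,265 = 8,453; 8,471 present. Satisfied.
Vote: requires three-fifths of the votes cast (8,471 − 468 abstaining = 8,003); 3/5 of 8003 = 4801.80, rounded up to 4802, so 4,802 needed; 7,249 in favor. Satisfied.

Invalid — notice requirement not satisfied.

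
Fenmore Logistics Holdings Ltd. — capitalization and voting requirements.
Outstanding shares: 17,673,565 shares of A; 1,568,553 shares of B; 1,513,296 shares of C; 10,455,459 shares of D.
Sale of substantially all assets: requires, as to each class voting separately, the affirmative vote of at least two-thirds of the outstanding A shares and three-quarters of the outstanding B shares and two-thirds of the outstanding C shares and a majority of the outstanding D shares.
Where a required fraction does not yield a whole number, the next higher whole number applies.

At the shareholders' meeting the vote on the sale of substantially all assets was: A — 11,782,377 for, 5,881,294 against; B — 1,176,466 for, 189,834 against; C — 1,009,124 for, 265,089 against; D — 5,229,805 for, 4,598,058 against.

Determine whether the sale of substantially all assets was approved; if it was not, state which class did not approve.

A: 2/3 of 17673565 = 11782376.67, rounded up to 11782377; 11,782,377 required, 11,782,377 in favor — approved.
B: 3/4 of 1568553 = 1176414.75, rounded up to 1176415; 1,176,415 required, 1,176,466 in favor — approved.
C: 2/3 of 1513296 = 1008864; 1,008,864 required, 1,009,124 in favor — approved.
D: a majority of 10455459 is 5227730; 5,227,730 required, 5,229,805 in favor — approved.

Approved — every class gave the required vote.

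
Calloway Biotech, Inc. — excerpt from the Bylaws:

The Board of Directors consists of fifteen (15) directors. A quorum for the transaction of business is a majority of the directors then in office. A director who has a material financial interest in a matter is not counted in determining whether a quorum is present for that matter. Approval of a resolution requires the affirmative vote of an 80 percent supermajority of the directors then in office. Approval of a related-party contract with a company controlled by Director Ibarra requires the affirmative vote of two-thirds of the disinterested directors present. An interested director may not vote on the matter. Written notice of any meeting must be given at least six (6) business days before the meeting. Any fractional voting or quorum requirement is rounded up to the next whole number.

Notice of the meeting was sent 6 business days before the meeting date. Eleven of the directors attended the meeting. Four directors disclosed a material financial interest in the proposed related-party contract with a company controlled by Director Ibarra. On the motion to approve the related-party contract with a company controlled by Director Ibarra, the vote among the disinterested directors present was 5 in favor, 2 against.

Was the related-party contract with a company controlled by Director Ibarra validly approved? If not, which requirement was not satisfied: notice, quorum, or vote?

Invalid — quorum requirement not satisfied.

Notice: 6 business days given; 6 required (6 ≥ 6). Satisfied.
Quorum: 11 present, but the 4 interested directors do not count, leaving 7. Quorum is 8. Not satisfied.
Vote: the related-party contract with a company controlled by Director Ibarra requires two-thirds of the disinterested directors present (11 − 4 = 7). 2/3 of 7 = 4.67, rounded up to 5, so 5 affirmative votes are needed; 5 voted in favor. Satisfied. (Moot — without a quorum no business can be validly transacted.)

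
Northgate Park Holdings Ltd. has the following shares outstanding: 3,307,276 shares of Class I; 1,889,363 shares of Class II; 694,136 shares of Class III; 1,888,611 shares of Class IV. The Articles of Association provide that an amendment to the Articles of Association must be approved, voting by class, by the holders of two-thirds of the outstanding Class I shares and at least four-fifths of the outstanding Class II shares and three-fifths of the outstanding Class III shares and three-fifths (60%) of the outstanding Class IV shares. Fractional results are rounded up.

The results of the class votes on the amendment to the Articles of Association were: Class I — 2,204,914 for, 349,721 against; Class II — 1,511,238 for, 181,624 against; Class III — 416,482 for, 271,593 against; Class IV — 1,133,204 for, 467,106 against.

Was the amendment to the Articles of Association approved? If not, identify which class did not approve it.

Class I: 2/3 of 3307276 = 2204850.67, rounded up to 2204851; 2,204,851 required, 2,204,914 in favor — approved.
Class II: 4/5 of 1889363 = 1511490.40, rounded up to 1511491; 1,511,491 required, 1,511,238 in favor — not approved.
Class III: 3/5 of 694136 = 416481.60, rounded up to 416482; 416,482 required, 416,482 in favor — approved.
Class IV: 3/5 of 1888611 = 1133166.60, rounded up to 1133167; 1,133,167 required, 1,133,204 in favor — approved.

Not approved — the Class II shares did not give the required vote.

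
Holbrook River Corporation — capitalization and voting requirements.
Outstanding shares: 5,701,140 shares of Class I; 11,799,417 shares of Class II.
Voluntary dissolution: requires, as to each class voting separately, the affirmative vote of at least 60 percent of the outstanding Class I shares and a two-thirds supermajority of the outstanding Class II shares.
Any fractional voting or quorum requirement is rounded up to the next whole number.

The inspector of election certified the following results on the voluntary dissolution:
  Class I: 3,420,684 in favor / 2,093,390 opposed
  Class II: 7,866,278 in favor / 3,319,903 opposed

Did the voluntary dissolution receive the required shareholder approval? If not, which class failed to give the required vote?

Approved — every class gave the required vote.

Class I: 3/5 of 5701140 = 3420684; 3,420,684 required, 3,420,684 in favor — approved.
Class II: 2/3 of 11799417 = 7866278; 7,866,278 required, 7,866,278 in favor — approved.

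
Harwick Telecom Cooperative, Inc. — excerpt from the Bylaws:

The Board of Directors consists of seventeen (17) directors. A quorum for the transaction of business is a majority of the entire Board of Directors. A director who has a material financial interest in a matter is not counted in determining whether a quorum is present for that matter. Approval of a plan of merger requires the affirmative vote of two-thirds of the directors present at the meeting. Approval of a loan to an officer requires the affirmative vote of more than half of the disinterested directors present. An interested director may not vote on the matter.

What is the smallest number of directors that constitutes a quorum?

A majority of 17 is 9.

9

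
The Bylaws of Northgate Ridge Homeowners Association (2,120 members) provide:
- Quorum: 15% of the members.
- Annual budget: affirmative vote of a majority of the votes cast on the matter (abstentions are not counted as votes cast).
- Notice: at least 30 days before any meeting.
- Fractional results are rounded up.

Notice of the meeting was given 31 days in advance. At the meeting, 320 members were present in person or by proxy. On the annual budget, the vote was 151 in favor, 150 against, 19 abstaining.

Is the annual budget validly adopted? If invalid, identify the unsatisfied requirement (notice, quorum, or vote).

Valid — all requirements satisfied.

Notice: 31 days given; 30 required. Satisfied.
Quorum: 15% of 2,120 = 318; 320 present. Satisfied.
Vote: requires a majority of the votes cast (320 − 19 abstaining = 301); a majority of 301 is 151, so 151 needed; 151 in favor. Satisfied.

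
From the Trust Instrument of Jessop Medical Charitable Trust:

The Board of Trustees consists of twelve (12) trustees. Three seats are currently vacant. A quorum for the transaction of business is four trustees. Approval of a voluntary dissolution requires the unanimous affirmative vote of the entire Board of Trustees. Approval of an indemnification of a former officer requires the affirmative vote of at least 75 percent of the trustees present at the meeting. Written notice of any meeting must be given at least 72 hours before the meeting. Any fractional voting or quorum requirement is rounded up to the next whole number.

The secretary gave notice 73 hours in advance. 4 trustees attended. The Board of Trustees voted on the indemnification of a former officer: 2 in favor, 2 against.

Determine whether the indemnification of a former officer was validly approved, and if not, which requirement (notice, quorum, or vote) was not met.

Invalid — vote requirement not satisfied.

Notice: 73 hours given; 72 required (73 ≥ 72). Satisfied.
Quorum: 4 present; quorum is 4. Satisfied.
Vote: the indemnification of a former officer requires three-fourths of the trustees present (4). 3/4 of 4 = 3, so 3 affirmative votes are needed; 2 voted in favor. Not satisfied.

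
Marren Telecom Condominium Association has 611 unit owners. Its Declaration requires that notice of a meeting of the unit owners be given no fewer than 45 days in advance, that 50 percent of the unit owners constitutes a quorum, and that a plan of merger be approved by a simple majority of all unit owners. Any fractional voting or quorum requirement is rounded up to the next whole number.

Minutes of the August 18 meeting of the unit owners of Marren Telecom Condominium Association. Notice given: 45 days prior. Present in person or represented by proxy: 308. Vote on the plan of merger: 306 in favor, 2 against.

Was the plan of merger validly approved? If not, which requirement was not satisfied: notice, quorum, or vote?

Notice: 45 days given; 45 required. Satisfied.
Quorum: 50% of 611 = 305.50, rounded up to 306; 308 present. Satisfied.
Vote: requires a majority of all unit owners (611); a majority of 611 is 306, so 306 needed; 306 in favor. Satisfied.

Valid — all requirements satisfied.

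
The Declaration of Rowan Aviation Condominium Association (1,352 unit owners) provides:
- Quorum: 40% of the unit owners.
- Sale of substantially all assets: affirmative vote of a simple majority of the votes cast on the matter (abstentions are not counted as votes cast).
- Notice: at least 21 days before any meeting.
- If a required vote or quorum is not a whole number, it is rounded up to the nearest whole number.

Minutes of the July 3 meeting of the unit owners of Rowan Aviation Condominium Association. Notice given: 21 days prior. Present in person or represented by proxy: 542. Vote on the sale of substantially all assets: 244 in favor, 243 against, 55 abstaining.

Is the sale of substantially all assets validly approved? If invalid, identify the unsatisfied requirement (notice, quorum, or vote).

Valid — all requirements satisfied.

Notice: 21 days given; 21 required. Satisfied.
Quorum: 40% of 1,352 = 540.80, rounded up to 541; 542 present. Satisfied.
Vote: requires a majority of the votes cast (542 − 55 abstaining = 487); a majority of 487 is 244, so 244 needed; 244 in favor. Satisfied.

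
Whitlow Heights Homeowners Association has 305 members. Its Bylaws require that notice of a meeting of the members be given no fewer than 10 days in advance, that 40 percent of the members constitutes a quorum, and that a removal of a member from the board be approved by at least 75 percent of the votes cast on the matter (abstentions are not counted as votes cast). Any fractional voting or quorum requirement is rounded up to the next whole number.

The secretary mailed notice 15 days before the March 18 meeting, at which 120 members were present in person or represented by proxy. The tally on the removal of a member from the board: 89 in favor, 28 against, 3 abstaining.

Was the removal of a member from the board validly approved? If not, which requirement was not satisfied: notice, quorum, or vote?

Invalid — quorum requirement not satisfied.

Notice: 15 days given; 10 required. Satisfied.
Quorum: 40% of 305 = 122; 120 present. Not satisfied.
Vote: requires three-fourths of the votes cast (120 − 3 abstaining = 117); 3/4 of 117 = 87.75, rounded up to 88, so 88 needed; 89 in favor. Satisfied.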